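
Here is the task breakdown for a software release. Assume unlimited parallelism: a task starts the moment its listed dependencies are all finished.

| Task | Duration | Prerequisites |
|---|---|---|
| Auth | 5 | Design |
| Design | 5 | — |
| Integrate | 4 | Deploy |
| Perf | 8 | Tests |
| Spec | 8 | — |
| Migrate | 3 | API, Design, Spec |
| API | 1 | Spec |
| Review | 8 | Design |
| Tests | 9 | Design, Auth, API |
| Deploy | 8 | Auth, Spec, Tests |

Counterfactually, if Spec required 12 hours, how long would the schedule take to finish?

34

Baseline: Design→Auth→Tests→Deploy→Integrate = 5+5+9+8+4 = 31 → 31 hours.
Spec has 1 hour of float (longest path through it is 30).
New critical path: Spec→API→Tests→Deploy→Integrate = 12+1+9+8+4 = 34 ⇒ 34 hours.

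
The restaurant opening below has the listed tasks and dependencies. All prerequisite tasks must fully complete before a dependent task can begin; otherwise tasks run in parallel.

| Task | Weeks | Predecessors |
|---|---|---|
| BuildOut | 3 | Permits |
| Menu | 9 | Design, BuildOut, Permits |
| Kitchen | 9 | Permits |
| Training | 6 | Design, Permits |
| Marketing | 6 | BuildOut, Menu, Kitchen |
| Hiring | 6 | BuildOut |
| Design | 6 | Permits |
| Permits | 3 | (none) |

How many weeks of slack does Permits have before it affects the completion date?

The longest chain is Permits→Design→Menu→Marketing = 3+6+9+6 = 24; overall finish 24 weeks.
The longest chain containing Permits totals 24 weeks.
So Permits can slip 3 − 3 = 0 weeks.

0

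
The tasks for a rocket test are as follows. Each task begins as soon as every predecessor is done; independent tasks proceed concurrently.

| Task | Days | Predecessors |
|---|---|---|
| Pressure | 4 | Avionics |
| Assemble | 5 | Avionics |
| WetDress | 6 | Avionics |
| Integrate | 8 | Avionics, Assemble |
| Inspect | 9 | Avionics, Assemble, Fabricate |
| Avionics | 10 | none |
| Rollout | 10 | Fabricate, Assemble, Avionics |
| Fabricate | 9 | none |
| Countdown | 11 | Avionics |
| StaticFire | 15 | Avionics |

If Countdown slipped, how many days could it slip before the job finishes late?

4

Avionics→Assemble→Rollout = 10+5+10 = 25 sets the makespan at 25 days.
Countdown finishes as early as 21 and must finish by 25.
So Countdown can slip 25 − 21 = 4 days.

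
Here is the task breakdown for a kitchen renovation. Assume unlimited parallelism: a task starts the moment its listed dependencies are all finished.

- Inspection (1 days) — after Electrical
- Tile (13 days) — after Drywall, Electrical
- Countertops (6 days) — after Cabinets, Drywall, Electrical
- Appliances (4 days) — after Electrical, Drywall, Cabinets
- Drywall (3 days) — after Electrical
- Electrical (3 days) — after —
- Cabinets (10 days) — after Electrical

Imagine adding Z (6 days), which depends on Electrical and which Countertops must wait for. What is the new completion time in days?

Originally the schedule takes 19 days.
With Z inserted, Countertops now waits for max(Cabinets, Drywall, Electrical, Z).
New critical path: Electrical→Drywall→Tile = 3+3+13 = 19 ⇒ 19 days.

19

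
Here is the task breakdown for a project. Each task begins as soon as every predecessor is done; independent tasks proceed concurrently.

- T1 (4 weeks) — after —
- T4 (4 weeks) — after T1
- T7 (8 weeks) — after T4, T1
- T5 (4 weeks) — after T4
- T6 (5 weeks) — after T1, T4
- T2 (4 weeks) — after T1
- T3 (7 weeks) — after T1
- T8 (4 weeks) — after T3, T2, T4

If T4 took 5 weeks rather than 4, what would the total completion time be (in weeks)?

Actual critical path: T1→T4→T7 = 4+4+8 = 16 ⇒ 16 weeks.
T4 is on the critical path; changing it to 5 makes that path 17 weeks.
No other chain overtakes it, so the finish is 17 weeks.

17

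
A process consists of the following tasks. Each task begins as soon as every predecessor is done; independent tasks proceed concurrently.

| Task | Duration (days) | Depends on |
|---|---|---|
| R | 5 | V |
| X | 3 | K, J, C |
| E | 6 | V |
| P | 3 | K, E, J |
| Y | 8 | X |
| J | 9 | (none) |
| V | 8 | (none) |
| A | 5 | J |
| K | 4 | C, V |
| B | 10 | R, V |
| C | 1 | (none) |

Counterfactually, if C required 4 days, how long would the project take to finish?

23

Actual critical path: V→K→X→Y = 8+4+3+8 = 23 ⇒ 23 days.
The longest path through C is only 16 days, so C has float 7.
That remains the longest chain; total 23 days.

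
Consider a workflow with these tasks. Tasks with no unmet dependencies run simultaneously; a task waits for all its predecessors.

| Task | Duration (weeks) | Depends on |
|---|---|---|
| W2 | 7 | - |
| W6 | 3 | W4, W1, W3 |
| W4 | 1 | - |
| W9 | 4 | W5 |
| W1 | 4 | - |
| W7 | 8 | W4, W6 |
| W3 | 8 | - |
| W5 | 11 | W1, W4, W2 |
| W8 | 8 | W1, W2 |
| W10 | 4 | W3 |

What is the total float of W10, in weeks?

10

Critical path: W2→W5→W9 = 7+11+4 = 22, so the finish is 22 weeks.
W10 finishes as early as 12 and must finish by 22.
So W10 can slip 22 − 12 = 10 weeks.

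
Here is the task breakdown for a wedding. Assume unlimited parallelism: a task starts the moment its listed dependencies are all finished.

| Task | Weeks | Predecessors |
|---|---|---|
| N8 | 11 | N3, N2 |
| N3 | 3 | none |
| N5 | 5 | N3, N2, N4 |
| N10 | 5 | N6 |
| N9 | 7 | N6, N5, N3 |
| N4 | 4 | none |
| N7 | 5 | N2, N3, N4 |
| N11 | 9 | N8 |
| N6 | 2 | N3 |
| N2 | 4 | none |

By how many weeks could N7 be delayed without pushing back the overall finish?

15

The longest chain is N2→N8→N11 = 4+11+9 = 24; overall finish 24 weeks.
Longest path through N7: 9 weeks (earliest finish 9, latest finish 24).
So N7 can slip 24 − 9 = 15 weeks.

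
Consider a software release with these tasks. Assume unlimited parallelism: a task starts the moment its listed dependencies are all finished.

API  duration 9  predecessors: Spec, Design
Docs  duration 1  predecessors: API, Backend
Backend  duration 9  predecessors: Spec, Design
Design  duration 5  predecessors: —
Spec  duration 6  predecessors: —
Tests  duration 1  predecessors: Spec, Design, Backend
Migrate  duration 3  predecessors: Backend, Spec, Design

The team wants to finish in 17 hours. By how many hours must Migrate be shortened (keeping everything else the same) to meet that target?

Current finish: 18 hours; target: 17.
Migrate is on every critical path, so each hour cut from Migrate cuts the finish by one (this holds down to a finish of 16).
Need 18 − 17 = 1 hour off Migrate → Migrate becomes 2 hours, finish becomes 17.

1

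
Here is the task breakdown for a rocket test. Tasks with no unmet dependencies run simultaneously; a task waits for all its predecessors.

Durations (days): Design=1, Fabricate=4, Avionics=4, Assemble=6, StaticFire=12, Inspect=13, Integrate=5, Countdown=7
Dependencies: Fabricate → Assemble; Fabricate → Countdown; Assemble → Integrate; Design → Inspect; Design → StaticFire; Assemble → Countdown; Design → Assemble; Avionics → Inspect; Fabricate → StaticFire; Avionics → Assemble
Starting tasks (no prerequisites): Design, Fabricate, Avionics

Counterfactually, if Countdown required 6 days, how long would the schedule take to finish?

Critical path before the change: Fabricate→Assemble→Countdown = 4+6+7 = 17 giving 17 days.
Since Countdown is critical, the -1 change carries straight to that chain (now 16 days).
The binding chain switches to Avionics→Inspect = 4+13 = 17; finish 17 days.

17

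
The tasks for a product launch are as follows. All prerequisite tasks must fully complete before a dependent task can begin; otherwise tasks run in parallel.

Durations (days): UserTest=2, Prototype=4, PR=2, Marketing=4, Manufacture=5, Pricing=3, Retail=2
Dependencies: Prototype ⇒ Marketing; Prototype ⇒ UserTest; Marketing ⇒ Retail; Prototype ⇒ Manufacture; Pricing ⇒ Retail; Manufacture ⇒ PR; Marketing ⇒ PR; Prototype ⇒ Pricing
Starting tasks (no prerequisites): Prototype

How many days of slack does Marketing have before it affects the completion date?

1

Prototype→Manufacture→PR = 4+5+2 = 11 sets the makespan at 11 days.
Longest path through Marketing: 10 days (earliest finish 8, latest finish 9).
So Marketing can slip 9 − 8 = 1 day.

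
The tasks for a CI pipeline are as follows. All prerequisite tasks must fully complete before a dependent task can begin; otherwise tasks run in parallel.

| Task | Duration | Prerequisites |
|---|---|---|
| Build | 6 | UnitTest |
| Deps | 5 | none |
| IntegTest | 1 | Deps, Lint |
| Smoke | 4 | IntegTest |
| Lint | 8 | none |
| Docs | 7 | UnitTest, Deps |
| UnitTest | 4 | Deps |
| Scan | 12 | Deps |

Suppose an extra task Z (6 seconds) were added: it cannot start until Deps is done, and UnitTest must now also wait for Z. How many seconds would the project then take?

22

Originally the project takes 17 seconds.
With Z inserted, UnitTest now waits for max(Deps, Z).
New critical path: Deps→Z→UnitTest→Docs = 5+6+4+7 = 22 ⇒ 22 seconds.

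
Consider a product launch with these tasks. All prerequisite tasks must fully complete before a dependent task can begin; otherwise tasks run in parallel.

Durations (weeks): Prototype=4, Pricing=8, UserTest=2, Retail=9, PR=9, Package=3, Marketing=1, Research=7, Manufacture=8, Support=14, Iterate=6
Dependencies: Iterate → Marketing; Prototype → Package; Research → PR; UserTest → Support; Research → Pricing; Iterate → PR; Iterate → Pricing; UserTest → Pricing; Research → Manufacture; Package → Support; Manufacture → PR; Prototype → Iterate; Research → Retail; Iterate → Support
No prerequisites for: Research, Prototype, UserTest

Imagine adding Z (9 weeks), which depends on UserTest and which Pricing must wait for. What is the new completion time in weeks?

24

Originally the schedule takes 24 weeks.
With Z inserted, Pricing now waits for max(UserTest, Iterate, Research, Z).
New critical path: Research→Manufacture→PR = 7+8+9 = 24 ⇒ 24 weeks.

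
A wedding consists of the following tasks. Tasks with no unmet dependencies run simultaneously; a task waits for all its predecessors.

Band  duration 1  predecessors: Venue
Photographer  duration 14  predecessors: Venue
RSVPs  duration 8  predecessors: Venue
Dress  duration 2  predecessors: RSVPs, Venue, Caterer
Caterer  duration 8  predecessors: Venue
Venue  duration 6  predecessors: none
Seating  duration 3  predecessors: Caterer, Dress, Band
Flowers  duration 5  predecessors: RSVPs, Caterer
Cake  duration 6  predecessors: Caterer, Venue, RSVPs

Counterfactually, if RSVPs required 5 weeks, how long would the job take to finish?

20

Critical path before the change: Venue→RSVPs→Cake = 6+8+6 = 20 giving 20 weeks.
RSVPs is on the critical path; changing it to 5 makes that path 17 weeks.
Now Venue→Caterer→Cake = 6+8+6 = 20 is longest, so the finish becomes 20 weeks.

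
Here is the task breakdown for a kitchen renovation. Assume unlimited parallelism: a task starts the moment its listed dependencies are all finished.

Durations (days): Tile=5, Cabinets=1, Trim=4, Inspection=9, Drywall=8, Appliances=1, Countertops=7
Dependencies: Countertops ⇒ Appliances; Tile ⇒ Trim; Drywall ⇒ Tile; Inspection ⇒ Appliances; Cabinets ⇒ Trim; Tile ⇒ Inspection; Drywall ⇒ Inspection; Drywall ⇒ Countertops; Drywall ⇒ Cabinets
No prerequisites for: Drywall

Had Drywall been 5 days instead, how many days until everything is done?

20

Critical path before the change: Drywall→Tile→Inspection→Appliances = 8+5+9+1 = 23 giving 23 days.
Since Drywall is critical, the -3 change carries straight to that chain (now 20 days).
The critical path is still Drywall→Tile→Inspection→Appliances; finish is now 20 days.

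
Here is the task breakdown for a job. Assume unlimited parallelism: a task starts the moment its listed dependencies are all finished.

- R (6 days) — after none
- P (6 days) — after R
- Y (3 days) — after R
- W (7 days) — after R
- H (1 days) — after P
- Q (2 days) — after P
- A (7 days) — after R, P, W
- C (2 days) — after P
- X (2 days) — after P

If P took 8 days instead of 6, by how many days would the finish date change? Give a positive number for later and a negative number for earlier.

1

Actual critical path: R→W→A = 6+7+7 = 20 ⇒ 20 days.
P has 1 day of float (longest path through it is 19).
New critical path: R→P→A = 6+8+7 = 21 ⇒ 21 days.
Change in finish: 21 − 20 = +1 days.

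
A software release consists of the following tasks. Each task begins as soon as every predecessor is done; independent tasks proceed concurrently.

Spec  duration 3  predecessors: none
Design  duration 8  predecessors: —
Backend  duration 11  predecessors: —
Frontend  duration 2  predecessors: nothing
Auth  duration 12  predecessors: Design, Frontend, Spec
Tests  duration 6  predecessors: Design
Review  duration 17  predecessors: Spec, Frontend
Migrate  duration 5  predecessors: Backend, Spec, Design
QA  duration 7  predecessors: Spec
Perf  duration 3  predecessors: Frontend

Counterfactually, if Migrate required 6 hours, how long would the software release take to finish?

20

Critical path before the change: Spec→Review = 3+17 = 20 giving 20 hours.
Migrate has 4 hours of float (longest path through it is 16).
The critical path is still Spec→Review; finish is now 20 hours.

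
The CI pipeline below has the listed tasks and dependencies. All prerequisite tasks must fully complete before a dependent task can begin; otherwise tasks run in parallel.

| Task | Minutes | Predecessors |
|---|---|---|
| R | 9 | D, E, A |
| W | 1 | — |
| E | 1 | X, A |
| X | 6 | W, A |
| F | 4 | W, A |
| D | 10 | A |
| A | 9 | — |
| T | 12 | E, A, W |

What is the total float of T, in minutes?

0

Critical path: A→D→R = 9+10+9 = 28, so the finish is 28 minutes.
Longest path through T: 28 minutes (earliest finish 28, latest finish 28).
Float = 28 − 28 = 0.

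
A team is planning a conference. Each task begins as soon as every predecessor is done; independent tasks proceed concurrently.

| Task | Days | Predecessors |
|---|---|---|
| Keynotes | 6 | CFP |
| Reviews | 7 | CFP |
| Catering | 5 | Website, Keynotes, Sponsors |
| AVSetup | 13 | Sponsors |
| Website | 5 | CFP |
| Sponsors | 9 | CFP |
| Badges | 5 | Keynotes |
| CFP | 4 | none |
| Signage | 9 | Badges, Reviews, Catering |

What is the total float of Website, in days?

4

CFP→Sponsors→Catering→Signage = 4+9+5+9 = 27 sets the makespan at 27 days.
Website finishes as early as 9 and must finish by 13.
So Website can slip 13 − 9 = 4 days.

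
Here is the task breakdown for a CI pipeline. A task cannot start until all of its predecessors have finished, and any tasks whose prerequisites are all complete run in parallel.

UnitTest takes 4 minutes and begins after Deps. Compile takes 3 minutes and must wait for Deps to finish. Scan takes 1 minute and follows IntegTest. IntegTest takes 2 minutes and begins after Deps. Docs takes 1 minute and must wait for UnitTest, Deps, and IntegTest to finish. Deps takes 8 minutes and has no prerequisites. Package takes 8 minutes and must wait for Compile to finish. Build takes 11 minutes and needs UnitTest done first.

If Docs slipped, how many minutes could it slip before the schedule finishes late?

10

Deps→UnitTest→Build = 8+4+11 = 23 sets the makespan at 23 minutes.
Docs finishes as early as 13 and must finish by 23.
So Docs can slip 23 − 13 = 10 minutes.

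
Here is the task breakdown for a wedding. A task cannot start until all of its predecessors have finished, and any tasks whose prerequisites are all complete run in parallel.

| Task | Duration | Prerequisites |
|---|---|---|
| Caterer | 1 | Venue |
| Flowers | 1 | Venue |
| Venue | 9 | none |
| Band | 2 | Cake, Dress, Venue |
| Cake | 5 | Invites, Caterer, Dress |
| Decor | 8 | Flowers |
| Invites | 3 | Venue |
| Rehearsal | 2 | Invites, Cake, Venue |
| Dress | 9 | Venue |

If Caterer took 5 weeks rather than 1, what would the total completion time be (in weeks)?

25

As given, the longest chain is Venue→Dress→Cake→Band = 9+9+5+2 = 25, so the finish is 25 weeks.
Caterer has 8 weeks of float (longest path through it is 17).
No other chain overtakes it, so the finish is 25 weeks.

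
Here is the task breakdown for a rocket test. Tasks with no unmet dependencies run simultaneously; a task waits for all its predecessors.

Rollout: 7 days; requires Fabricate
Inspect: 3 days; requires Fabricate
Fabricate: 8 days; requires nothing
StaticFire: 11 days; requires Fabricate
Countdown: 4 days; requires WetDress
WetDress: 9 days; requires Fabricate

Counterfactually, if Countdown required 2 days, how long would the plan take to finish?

As given, the longest chain is Fabricate→WetDress→Countdown = 8+9+4 = 21, so the finish is 21 days.
Since Countdown is critical, the -2 change carries straight to that chain (now 19 days).
That remains the longest chain; total 19 days.

19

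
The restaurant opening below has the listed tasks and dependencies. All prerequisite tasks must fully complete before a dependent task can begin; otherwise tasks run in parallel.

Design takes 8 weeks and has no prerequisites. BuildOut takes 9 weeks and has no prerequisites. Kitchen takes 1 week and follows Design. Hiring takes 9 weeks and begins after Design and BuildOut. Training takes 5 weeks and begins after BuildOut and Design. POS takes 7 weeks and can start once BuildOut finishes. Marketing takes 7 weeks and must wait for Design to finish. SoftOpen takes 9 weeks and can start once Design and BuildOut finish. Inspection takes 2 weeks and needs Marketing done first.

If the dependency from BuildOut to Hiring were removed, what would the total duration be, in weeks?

Before: longest chain BuildOut→Hiring = 9+9 = 18, finish 18.
Without BuildOut→Hiring, Hiring's earliest start moves from 9 to 8.
The longest chain is now BuildOut→SoftOpen = 9+9 = 18, so the restaurant opening takes 18 weeks.

18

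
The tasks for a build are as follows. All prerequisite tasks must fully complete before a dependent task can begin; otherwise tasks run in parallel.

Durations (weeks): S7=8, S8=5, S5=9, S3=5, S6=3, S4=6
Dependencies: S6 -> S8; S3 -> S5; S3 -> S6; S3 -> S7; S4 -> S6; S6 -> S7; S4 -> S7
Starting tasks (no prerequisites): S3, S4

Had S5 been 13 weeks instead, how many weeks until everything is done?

As given, the longest chain is S4→S6→S7 = 6+3+8 = 17, so the finish is 17 weeks.
S5 has 3 weeks of float (longest path through it is 14).
The binding chain switches to S3→S5 = 5+13 = 18; finish 18 weeks.

18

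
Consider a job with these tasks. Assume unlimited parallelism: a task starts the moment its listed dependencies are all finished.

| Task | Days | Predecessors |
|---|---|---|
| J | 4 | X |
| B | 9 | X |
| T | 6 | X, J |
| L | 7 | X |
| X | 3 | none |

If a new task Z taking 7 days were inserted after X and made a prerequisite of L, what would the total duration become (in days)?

Originally the job takes 13 days.
With Z inserted, L now waits for max(X, Z).
New critical path: X→Z→L = 3+7+7 = 17 ⇒ 17 days.

17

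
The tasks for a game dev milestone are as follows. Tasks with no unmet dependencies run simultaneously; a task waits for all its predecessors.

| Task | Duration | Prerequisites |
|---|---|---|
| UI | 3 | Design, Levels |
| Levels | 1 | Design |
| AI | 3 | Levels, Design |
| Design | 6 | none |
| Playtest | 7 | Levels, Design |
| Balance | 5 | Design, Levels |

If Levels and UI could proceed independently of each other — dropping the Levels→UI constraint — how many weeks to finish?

14

With the dependency in place, Design→Levels→Playtest = 6+1+7 = 14 sets the finish at 14 weeks.
Without Levels→UI, UI's earliest start moves from 7 to 6.
New critical path: Design→Levels→Playtest = 6+1+7 = 14 ⇒ 14 weeks.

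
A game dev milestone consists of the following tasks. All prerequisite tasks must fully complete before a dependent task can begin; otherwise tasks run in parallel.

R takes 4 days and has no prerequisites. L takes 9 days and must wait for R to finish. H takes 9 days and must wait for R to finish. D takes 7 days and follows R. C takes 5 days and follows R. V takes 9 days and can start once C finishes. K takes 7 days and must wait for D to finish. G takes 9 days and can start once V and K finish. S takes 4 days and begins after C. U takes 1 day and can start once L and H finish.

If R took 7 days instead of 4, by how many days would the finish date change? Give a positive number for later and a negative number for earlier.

3

Baseline: R→D→K→G = 4+7+7+9 = 27 → 27 days.
R is on the critical path; changing it to 7 makes that path 30 days.
That remains the longest chain; total 30 days.
Change in finish: 30 − 27 = +3 days.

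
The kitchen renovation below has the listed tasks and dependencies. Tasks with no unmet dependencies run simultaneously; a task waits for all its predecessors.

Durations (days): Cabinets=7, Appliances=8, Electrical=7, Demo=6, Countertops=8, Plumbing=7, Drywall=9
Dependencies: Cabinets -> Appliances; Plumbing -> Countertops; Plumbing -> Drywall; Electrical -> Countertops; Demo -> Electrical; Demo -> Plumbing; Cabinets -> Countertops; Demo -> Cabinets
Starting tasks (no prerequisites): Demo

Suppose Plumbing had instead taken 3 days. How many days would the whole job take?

21

Critical path before the change: Demo→Plumbing→Drywall = 6+7+9 = 22 giving 22 days.
Plumbing lies on that path, so at 3 days the path becomes 18 days.
The binding chain switches to Demo→Electrical→Countertops = 6+7+8 = 21; finish 21 days.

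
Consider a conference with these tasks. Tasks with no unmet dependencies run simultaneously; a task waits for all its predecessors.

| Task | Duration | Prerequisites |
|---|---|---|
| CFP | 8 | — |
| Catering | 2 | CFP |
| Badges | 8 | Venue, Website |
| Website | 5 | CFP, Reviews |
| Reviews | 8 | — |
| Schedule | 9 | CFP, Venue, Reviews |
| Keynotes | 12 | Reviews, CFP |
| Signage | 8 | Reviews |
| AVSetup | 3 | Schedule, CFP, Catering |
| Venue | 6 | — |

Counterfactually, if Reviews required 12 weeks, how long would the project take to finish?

Baseline: Reviews→Website→Badges = 8+5+8 = 21 → 21 weeks.
Reviews is on the critical path; changing it to 12 makes that path 25 weeks.
No other chain overtakes it, so the finish is 25 weeks.

25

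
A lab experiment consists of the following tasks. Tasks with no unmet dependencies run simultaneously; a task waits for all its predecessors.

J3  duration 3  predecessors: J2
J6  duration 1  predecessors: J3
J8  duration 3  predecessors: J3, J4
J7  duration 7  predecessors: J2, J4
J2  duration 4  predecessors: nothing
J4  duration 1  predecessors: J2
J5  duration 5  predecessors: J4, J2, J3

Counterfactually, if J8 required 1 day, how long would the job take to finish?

The binding path is J2→J3→J5 = 4+3+5 = 12; finish at 12 days.
The longest path through J8 is only 10 days, so J8 has float 2.
That remains the longest chain; total 12 days.

12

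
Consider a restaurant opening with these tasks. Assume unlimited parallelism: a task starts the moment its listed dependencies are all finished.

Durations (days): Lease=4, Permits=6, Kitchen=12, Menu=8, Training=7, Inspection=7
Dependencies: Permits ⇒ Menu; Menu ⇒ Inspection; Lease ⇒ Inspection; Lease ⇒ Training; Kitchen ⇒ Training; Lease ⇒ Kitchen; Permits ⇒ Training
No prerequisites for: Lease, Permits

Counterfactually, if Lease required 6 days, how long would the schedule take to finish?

25

As given, the longest chain is Lease→Kitchen→Training = 4+12+7 = 23, so the finish is 23 days.
Lease is on the critical path; changing it to 6 makes that path 25 days.
The critical path is still Lease→Kitchen→Training; finish is now 25 days.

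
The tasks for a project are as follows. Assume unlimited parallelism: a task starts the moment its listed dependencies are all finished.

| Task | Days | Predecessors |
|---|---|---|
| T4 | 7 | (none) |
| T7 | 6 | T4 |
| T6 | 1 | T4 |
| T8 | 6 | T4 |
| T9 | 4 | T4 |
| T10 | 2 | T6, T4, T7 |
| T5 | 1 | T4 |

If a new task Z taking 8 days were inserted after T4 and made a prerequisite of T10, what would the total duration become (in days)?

Originally the project takes 15 days.
With Z inserted, T10 now waits for max(T6, T4, T7, Z).
New critical path: T4→Z→T10 = 7+8+2 = 17 ⇒ 17 days.

17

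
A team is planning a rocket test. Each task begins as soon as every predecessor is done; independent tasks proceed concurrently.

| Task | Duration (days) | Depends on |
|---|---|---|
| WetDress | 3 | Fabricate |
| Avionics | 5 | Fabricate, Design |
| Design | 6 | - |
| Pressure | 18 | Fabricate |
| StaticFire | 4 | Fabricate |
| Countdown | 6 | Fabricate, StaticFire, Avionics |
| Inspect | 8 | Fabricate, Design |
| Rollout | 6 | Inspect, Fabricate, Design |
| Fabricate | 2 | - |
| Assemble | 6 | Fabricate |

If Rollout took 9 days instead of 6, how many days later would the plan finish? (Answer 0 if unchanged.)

3

Actual critical path: Design→Inspect→Rollout = 6+8+6 = 20 ⇒ 20 days.
Since Rollout is critical, the +3 change carries straight to that chain (now 23 days).
That remains the longest chain; total 23 days.
Change in finish: 23 − 20 = +3 days.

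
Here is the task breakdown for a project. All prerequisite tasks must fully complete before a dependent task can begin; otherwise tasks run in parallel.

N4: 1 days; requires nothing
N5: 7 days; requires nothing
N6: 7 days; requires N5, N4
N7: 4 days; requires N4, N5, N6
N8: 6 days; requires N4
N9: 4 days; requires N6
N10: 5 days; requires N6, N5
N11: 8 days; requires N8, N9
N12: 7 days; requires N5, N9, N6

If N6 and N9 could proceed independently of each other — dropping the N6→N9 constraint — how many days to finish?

Before: longest chain N5→N6→N9→N11 = 7+7+4+8 = 26, finish 26.
Without N6→N9, N9's earliest start moves from 14 to 0.
The longest chain is now N5→N6→N12 = 7+7+7 = 21, so the project takes 21 days.

21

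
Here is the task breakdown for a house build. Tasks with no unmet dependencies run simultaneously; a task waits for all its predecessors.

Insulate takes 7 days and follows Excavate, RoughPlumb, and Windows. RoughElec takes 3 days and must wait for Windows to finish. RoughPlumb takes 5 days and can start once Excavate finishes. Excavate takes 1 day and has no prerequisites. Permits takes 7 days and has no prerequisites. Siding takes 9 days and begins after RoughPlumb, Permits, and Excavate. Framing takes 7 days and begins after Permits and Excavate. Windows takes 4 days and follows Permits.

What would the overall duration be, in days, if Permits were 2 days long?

15

Actual critical path: Permits→Windows→Insulate = 7+4+7 = 18 ⇒ 18 days.
Since Permits is critical, the -5 change carries straight to that chain (now 13 days).
New critical path: Excavate→RoughPlumb→Siding = 1+5+9 = 15 ⇒ 15 days.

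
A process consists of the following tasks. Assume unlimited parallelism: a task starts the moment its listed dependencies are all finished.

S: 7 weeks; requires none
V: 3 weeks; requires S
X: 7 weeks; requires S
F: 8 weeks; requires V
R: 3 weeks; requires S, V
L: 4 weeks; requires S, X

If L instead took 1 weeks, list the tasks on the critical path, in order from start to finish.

Baseline: S→X→L = 7+7+4 = 18 → 18 weeks.
L is on the critical path; changing it to 1 makes that path 15 weeks.
The binding chain switches to S→V→F = 7+3+8 = 18; finish 18 weeks.

S, V, F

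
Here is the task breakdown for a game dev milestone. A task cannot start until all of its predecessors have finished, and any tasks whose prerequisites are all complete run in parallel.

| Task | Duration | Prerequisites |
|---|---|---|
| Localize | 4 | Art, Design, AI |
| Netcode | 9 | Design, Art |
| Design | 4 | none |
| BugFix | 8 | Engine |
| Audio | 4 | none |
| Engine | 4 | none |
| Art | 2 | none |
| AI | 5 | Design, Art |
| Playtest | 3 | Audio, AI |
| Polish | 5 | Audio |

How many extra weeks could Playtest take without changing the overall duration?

Critical path: Design→AI→Localize = 4+5+4 = 13, so the finish is 13 weeks.
Playtest finishes as early as 12 and must finish by 13.
Float = 13 − 12 = 1.

1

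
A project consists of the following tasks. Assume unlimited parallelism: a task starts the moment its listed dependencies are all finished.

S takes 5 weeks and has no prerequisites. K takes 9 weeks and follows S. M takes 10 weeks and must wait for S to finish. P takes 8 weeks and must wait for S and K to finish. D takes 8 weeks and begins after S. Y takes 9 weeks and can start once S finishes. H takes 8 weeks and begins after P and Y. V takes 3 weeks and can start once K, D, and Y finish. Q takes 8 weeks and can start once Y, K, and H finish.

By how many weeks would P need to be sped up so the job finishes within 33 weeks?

Current finish: 38 weeks; target: 33.
P is on every critical path, so each week cut from P cuts the finish by one (this holds down to a finish of 31).
Need 38 − 33 = 5 weeks off P → P becomes 3 weeks, finish becomes 33.

5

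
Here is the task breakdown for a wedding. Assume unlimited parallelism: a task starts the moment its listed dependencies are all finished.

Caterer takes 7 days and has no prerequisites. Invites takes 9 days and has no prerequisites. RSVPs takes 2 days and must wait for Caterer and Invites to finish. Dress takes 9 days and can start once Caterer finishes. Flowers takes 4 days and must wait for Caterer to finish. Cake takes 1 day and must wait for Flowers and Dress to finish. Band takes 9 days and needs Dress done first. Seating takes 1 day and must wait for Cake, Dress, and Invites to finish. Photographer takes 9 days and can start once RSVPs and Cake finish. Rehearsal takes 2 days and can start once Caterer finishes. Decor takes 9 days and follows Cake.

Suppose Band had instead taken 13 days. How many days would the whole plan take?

29

Critical path before the change: Caterer→Dress→Cake→Photographer = 7+9+1+9 = 26 giving 26 days.
Band has 1 day of float (longest path through it is 25).
New critical path: Caterer→Dress→Band = 7+9+13 = 29 ⇒ 29 days.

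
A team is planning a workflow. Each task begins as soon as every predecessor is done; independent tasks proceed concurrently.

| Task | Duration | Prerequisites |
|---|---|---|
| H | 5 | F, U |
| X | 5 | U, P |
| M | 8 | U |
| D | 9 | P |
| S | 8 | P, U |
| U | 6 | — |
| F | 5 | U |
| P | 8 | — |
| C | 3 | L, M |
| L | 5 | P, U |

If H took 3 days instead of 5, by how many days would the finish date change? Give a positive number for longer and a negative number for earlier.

Actual critical path: U→M→C = 6+8+3 = 17 ⇒ 17 days.
The longest path through H is only 16 days, so H has float 1.
The critical path is still U→M→C; finish is now 17 days.
Change in finish: 17 − 17 = +0 days.

0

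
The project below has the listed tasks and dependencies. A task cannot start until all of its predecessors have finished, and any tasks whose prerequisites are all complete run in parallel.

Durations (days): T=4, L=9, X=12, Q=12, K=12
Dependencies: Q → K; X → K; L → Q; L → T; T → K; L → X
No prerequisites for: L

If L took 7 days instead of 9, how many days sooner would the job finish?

Actual critical path: L→Q→K = 9+12+12 = 33 ⇒ 33 days.
L lies on that path, so at 7 days the path becomes 31 days.
That remains the longest chain; total 31 days.
Change in finish: 31 − 33 = -2 days.

2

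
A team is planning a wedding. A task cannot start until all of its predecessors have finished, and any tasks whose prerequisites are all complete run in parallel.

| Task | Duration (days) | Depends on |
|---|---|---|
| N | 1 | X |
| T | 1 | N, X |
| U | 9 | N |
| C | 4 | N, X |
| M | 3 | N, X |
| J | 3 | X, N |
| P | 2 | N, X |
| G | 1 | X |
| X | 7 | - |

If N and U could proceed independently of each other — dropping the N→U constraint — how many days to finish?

12

With the dependency in place, X→N→U = 7+1+9 = 17 sets the finish at 17 days.
Without N→U, U's earliest start moves from 8 to 0.
The longest chain is now X→N→C = 7+1+4 = 12, so the plan takes 12 days.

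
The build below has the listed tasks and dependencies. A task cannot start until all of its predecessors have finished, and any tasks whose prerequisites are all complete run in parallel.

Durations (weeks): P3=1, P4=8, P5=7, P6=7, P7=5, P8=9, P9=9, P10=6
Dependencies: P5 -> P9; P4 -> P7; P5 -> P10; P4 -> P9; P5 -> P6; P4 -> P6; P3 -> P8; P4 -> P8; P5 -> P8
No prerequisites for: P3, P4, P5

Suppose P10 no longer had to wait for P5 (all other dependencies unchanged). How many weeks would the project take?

Original critical path: P4→P8 = 8+9 = 17 ⇒ 17 weeks.
Without P5→P10, P10's earliest start moves from 7 to 0.
New critical path: P4→P8 = 8+9 = 17 ⇒ 17 weeks.

17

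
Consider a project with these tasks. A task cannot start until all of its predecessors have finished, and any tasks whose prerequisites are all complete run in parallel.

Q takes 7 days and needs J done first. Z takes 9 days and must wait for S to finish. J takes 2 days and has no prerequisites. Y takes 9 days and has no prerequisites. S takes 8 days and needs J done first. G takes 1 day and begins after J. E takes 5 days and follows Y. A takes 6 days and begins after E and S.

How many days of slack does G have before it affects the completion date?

Critical path: Y→E→A = 9+5+6 = 20, so the finish is 20 days.
Longest path through G: 3 days (earliest finish 3, latest finish 20).
Slack of G = 19 − 2 = 17 days.

17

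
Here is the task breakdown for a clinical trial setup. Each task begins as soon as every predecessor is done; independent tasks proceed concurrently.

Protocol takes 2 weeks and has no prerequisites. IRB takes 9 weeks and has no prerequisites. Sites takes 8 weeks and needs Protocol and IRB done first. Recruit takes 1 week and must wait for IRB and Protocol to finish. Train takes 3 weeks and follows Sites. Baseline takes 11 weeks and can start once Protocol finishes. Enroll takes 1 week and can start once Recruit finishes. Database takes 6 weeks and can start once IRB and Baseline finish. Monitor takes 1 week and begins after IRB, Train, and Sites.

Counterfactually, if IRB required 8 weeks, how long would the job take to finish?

The binding path is IRB→Sites→Train→Monitor = 9+8+3+1 = 21; finish at 21 weeks.
Since IRB is critical, the -1 change carries straight to that chain (now 20 weeks).
The critical path is still IRB→Sites→Train→Monitor; finish is now 20 weeks.

20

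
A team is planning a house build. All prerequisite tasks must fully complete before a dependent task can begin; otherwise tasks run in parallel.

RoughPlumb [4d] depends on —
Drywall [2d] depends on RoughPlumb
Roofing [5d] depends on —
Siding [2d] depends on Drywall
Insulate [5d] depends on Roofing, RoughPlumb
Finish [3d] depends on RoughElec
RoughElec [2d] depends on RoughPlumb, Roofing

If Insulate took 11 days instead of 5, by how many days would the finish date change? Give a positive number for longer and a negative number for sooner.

6

As given, the longest chain is Roofing→Insulate = 5+5 = 10, so the finish is 10 days.
Since Insulate is critical, the +6 change carries straight to that chain (now 16 days).
The critical path is still Roofing→Insulate; finish is now 16 days.
Change in finish: 16 − 10 = +6 days.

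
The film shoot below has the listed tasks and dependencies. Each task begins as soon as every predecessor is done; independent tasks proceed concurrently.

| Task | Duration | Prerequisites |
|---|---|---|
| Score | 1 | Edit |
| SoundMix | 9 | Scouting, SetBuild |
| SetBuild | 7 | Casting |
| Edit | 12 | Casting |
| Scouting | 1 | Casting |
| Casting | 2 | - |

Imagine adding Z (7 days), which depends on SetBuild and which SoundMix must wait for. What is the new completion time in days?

Originally the job takes 18 days.
With Z inserted, SoundMix now waits for max(Scouting, SetBuild, Z).
New critical path: Casting→SetBuild→Z→SoundMix = 2+7+7+9 = 25 ⇒ 25 days.

25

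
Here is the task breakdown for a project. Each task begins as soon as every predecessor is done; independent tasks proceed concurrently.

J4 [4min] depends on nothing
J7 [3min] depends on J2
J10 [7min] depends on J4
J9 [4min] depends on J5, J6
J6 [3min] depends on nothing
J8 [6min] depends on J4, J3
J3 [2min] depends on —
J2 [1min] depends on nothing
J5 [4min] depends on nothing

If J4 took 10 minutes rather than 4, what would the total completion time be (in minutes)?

17

As given, the longest chain is J4→J10 = 4+7 = 11, so the finish is 11 minutes.
Since J4 is critical, the +6 change carries straight to that chain (now 17 minutes).
No other chain overtakes it, so the finish is 17 minutes.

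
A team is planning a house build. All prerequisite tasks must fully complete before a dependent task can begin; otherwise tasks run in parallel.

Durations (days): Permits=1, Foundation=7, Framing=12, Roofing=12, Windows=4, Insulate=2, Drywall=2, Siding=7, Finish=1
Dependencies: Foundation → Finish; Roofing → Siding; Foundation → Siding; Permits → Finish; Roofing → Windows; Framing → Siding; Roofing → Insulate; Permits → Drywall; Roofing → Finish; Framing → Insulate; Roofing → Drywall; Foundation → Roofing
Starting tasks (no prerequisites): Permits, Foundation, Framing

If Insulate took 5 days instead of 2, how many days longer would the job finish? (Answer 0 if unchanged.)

0

Critical path before the change: Foundation→Roofing→Siding = 7+12+7 = 26 giving 26 days.
Insulate is off the critical path — its longest chain is 21 days, giving 5 of slack.
The critical path is still Foundation→Roofing→Siding; finish is now 26 days.
Change in finish: 26 − 26 = +0 days.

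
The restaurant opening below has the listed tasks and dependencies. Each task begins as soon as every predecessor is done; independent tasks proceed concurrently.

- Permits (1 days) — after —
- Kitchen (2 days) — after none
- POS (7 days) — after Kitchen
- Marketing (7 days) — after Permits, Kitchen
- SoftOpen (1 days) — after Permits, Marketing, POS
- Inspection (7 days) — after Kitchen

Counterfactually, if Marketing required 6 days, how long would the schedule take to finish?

Actual critical path: Kitchen→Marketing→SoftOpen = 2+7+1 = 10 ⇒ 10 days.
Marketing lies on that path, so at 6 days the path becomes 9 days.
New critical path: Kitchen→POS→SoftOpen = 2+7+1 = 10 ⇒ 10 days.

10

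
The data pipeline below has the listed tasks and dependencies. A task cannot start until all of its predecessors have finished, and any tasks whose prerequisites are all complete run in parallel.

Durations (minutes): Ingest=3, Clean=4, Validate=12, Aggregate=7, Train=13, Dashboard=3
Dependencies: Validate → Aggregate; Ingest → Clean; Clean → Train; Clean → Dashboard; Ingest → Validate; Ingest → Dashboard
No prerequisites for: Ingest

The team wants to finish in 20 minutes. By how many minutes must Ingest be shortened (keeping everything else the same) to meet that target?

2

Current finish: 22 minutes; target: 20.
Ingest is on every critical path, so each minute cut from Ingest cuts the finish by one (this holds down to a finish of 20).
Need 22 − 20 = 2 minutes off Ingest → Ingest becomes 1 minute, finish becomes 20.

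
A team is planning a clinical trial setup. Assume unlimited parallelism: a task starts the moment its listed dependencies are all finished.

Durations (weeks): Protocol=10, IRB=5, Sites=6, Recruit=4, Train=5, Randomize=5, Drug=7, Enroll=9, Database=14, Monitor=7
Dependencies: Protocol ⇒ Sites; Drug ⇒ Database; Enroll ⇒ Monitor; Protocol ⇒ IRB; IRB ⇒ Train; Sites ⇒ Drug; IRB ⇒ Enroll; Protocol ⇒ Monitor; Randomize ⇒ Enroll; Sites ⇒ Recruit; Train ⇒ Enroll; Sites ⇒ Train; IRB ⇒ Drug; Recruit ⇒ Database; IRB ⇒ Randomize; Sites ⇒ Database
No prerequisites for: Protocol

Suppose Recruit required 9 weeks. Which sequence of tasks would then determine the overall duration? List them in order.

Protocol, Sites, Recruit, Database

Critical path before the change: Protocol→Sites→Train→Enroll→Monitor = 10+6+5+9+7 = 37 giving 37 weeks.
The longest path through Recruit is only 34 weeks, so Recruit has float 3.
Now Protocol→Sites→Recruit→Database = 10+6+9+14 = 39 is longest, so the finish becomes 39 weeks.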